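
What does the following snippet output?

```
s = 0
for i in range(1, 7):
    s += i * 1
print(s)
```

21

i=1: s = 0+1*1 = 1
i=2: s = 1+2*1 = 3
i=3: s = 3+3*1 = 6
i=4: s = 6+4*1 = 10
i=5: s = 10+5*1 = 15
i=6: s = 15+6*1 = 21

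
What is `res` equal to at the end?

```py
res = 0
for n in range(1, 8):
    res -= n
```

n=1: res = 0-1 = -1
n=2: res = (-1)-2 = -3
n=3: res = (-3)-3 = -6
n=4: res = (-6)-4 = -10
n=5: res = (-10)-5 = -15
n=6: res = (-15)-6 = -21
n=7: res = (-21)-7 = -28

-28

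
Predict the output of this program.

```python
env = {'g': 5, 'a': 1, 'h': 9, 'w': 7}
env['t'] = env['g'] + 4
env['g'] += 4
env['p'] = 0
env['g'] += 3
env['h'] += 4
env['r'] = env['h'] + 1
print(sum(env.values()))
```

56

env['t'] = env['g']+4 = 9 → {'g': 5, 'a': 1, 'h': 9, 'w': 7, 't': 9}
env['g'] = 5+4 = 9 → {'g': 9, 'a': 1, 'h': 9, 'w': 7, 't': 9}
env['p'] = 0 → {'g': 9, 'a': 1, 'h': 9, 'w': 7, 't': 9, 'p': 0}
env['g'] = 9+3 = 12 → {'g': 12, 'a': 1, 'h': 9, 'w': 7, 't': 9, 'p': 0}
env['h'] = 9+4 = 13 → {'g': 12, 'a': 1, 'h': 13, 'w': 7, 't': 9, 'p': 0}
env['r'] = env['h']+1 = 14 → {'g': 12, 'a': 1, 'h': 13, 'w': 7, 't': 9, 'p': 0, 'r': 14}
sum of values = 56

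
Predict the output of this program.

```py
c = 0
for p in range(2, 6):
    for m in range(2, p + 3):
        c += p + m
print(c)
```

p=2,m=2: c = 0+4 = 4
p=2,m=3: c = 4+5 = 9
p=2,m=4: c = 9+6 = 15
p=3,m=2: c = 15+5 = 20
p=3,m=3: c = 20+6 = 26
p=3,m=4: c = 26+7 = 33
p=3,m=5: c = 33+8 = 41
p=4,m=2: c = 41+6 = 47
p=4,m=3: c = 47+7 = 54
p=4,m=4: c = 54+8 = 62
p=4,m=5: c = 62+9 = 71
p=4,m=6: c = 71+10 = 81
p=5,m=2: c = 81+7 = 88
p=5,m=3: c = 88+8 = 96
p=5,m=4: c = 96+9 = 105
p=5,m=5: c = 105+10 = 115
p=5,m=6: c = 115+11 = 126
p=5,m=7: c = 126+12 = 138

138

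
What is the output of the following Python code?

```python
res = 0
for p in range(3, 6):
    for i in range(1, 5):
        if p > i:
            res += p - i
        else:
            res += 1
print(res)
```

p=3,i=1: 3>1, res = 0+2 = 2
p=3,i=2: 3>2, res = 2+1 = 3
p=3,i=3: not 3>3, res = 3+1 = 4
p=3,i=4: not 3>4, res = 4+1 = 5
p=4,i=1: 4>1, res = 5+3 = 8
p=4,i=2: 4>2, res = 8+2 = 10
p=4,i=3: 4>3, res = 10+1 = 11
p=4,i=4: not 4>4, res = 11+1 = 12
p=5,i=1: 5>1, res = 12+4 = 16
p=5,i=2: 5>2, res = 16+3 = 19
p=5,i=3: 5>3, res = 19+2 = 21
p=5,i=4: 5>4, res = 21+1 = 22

22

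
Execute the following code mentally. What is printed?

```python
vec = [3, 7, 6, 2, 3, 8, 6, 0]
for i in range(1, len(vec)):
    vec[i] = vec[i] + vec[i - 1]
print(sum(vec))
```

167

i=1: vec[1] = 7+3 = 10 → [3, 10, 6, 2, 3, 8, 6, 0]
i=2: vec[2] = 6+10 = 16 → [3, 10, 16, 2, 3, 8, 6, 0]
i=3: vec[3] = 2+16 = 18 → [3, 10, 16, 18, 3, 8, 6, 0]
i=4: vec[4] = 3+18 = 21 → [3, 10, 16, 18, 21, 8, 6, 0]
i=5: vec[5] = 8+21 = 29 → [3, 10, 16, 18, 21, 29, 6, 0]
i=6: vec[6] = 6+29 = 35 → [3, 10, 16, 18, 21, 29, 35, 0]
i=7: vec[7] = 0+35 = 35 → [3, 10, 16, 18, 21, 29, 35, 35]
sum = 167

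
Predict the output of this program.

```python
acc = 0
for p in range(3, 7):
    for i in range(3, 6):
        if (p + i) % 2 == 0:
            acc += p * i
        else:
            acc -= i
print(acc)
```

80

p=3,i=3: even sum, acc = 0+9 = 9
p=3,i=4: odd sum, acc = 9-4 = 5
p=3,i=5: even sum, acc = 5+15 = 20
p=4,i=3: odd sum, acc = 20-3 = 17
p=4,i=4: even sum, acc = 17+16 = 33
p=4,i=5: odd sum, acc = 33-5 = 28
p=5,i=3: even sum, acc = 28+15 = 43
p=5,i=4: odd sum, acc = 43-4 = 39
p=5,i=5: even sum, acc = 39+25 = 64
p=6,i=3: odd sum, acc = 64-3 = 61
p=6,i=4: even sum, acc = 61+24 = 85
p=6,i=5: odd sum, acc = 85-5 = 80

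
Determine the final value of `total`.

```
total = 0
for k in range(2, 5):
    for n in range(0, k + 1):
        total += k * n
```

k=2,n=0: total = 0+0 = 0
k=2,n=1: total = 0+2 = 2
k=2,n=2: total = 2+4 = 6
k=3,n=0: total = 6+0 = 6
k=3,n=1: total = 6+3 = 9
k=3,n=2: total = 9+6 = 15
k=3,n=3: total = 15+9 = 24
k=4,n=0: total = 24+0 = 24
k=4,n=1: total = 24+4 = 28
k=4,n=2: total = 28+8 = 36
k=4,n=3: total = 36+12 = 48
k=4,n=4: total = 48+16 = 64

64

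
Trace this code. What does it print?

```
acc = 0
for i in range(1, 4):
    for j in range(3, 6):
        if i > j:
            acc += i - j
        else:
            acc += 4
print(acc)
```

i=1,j=3: not 1>3, acc = 0+4 = 4
i=1,j=4: not 1>4, acc = 4+4 = 8
i=1,j=5: not 1>5, acc = 8+4 = 12
i=2,j=3: not 2>3, acc = 12+4 = 16
i=2,j=4: not 2>4, acc = 16+4 = 20
i=2,j=5: not 2>5, acc = 20+4 = 24
i=3,j=3: not 3>3, acc = 24+4 = 28
i=3,j=4: not 3>4, acc = 28+4 = 32
i=3,j=5: not 3>5, acc = 32+4 = 36

36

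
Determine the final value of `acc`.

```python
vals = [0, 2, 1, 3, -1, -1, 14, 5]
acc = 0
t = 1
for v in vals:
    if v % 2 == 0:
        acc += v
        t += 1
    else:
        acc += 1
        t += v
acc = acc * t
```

v=0: even, acc = 0+0 = 0; t=2
v=2: even, acc = 0+2 = 2; t=3
v=1: not even, acc = 2+1 = 3; t=4
v=3: not even, acc = 3+1 = 4; t=7
v=-1: not even, acc = 4+1 = 5; t=6
v=-1: not even, acc = 5+1 = 6; t=5
v=14: even, acc = 6+14 = 20; t=6
v=5: not even, acc = 20+1 = 21; t=11
acc*t = 21*11 = 231

231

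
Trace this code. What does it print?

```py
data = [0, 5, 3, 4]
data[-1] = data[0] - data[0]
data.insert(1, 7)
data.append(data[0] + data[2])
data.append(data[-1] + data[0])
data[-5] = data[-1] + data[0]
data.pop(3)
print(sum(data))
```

data[-1] = data[0]-data[0] = 0-0 = 0 → [0, 5, 3, 0]
insert 7 at 1 → [0, 7, 5, 3, 0]
append data[0]+data[2] = 0+5 = 5 → [0, 7, 5, 3, 0, 5]
append data[-1]+data[0] = 5+0 = 5 → [0, 7, 5, 3, 0, 5, 5]
data[-5] = data[-1]+data[0] = 5+0 = 5 → [0, 7, 5, 3, 0, 5, 5]
pop(3) removes 3 → [0, 7, 5, 0, 5, 5]
sum = 22

22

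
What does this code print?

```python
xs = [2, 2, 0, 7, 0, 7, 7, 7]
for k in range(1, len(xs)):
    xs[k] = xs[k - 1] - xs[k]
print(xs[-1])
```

-28

k=1: xs[1] = 2-2 = 0 → [2, 0, 0, 7, 0, 7, 7, 7]
k=2: xs[2] = 0-0 = 0 → [2, 0, 0, 7, 0, 7, 7, 7]
k=3: xs[3] = 0-7 = -7 → [2, 0, 0, -7, 0, 7, 7, 7]
k=4: xs[4] = (-7)-0 = -7 → [2, 0, 0, -7, -7, 7, 7, 7]
k=5: xs[5] = (-7)-7 = -14 → [2, 0, 0, -7, -7, -14, 7, 7]
k=6: xs[6] = (-14)-7 = -21 → [2, 0, 0, -7, -7, -14, -21, 7]
k=7: xs[7] = (-21)-7 = -28 → [2, 0, 0, -7, -7, -14, -21, -28]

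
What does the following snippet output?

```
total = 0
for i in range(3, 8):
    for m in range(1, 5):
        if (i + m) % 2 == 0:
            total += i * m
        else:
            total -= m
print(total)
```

94

i=3,m=1: even sum, total = 0+3 = 3
i=3,m=2: odd sum, total = 3-2 = 1
i=3,m=3: even sum, total = 1+9 = 10
i=3,m=4: odd sum, total = 10-4 = 6
i=4,m=1: odd sum, total = 6-1 = 5
i=4,m=2: even sum, total = 5+8 = 13
i=4,m=3: odd sum, total = 13-3 = 10
i=4,m=4: even sum, total = 10+16 = 26
i=5,m=1: even sum, total = 26+5 = 31
i=5,m=2: odd sum, total = 31-2 = 29
i=5,m=3: even sum, total = 29+15 = 44
i=5,m=4: odd sum, total = 44-4 = 40
i=6,m=1: odd sum, total = 40-1 = 39
i=6,m=2: even sum, total = 39+12 = 51
i=6,m=3: odd sum, total = 51-3 = 48
i=6,m=4: even sum, total = 48+24 = 72
i=7,m=1: even sum, total = 72+7 = 79
i=7,m=2: odd sum, total = 79-2 = 77
i=7,m=3: even sum, total = 77+21 = 98
i=7,m=4: odd sum, total = 98-4 = 94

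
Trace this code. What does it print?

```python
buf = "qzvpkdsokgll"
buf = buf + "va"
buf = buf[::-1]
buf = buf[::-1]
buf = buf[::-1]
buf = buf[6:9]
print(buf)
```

+ 'va' → 'qzvpkdsokgllva'
reverse → 'avllgkosdkpvzq'
reverse → 'qzvpkdsokgllva'
reverse → 'avllgkosdkpvzq'
slice [6:9] → 'osd'

osd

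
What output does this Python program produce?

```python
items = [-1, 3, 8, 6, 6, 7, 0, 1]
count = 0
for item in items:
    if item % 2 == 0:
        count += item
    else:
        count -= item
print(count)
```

item=-1: not even, count = 0-(-1) = 1
item=3: not even, count = 1-3 = -2
item=8: even, count = (-2)+8 = 6
item=6: even, count = 6+6 = 12
item=6: even, count = 12+6 = 18
item=7: not even, count = 18-7 = 11
item=0: even, count = 11+0 = 11
item=1: not even, count = 11-1 = 10

10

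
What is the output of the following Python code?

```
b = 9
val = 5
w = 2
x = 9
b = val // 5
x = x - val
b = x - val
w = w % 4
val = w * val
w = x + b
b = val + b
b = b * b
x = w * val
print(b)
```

b = 5//5 = 1
x = 9-5 = 4
b = 4-5 = -1
w = 2%4 = 2
val = 2*5 = 10
w = 4+(-1) = 3
b = 10+(-1) = 9
b = 9*9 = 81
x = 3*10 = 30

81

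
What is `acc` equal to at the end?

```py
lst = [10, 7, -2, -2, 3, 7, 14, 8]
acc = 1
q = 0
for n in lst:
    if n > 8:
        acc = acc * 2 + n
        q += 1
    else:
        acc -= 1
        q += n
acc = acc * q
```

621

n=10: >8, acc = 1*2+10 = 12; q=1
n=7: not >8, acc = 12-1 = 11; q=8
n=-2: not >8, acc = 11-1 = 10; q=6
n=-2: not >8, acc = 10-1 = 9; q=4
n=3: not >8, acc = 9-1 = 8; q=7
n=7: not >8, acc = 8-1 = 7; q=14
n=14: >8, acc = 7*2+14 = 28; q=15
n=8: not >8, acc = 28-1 = 27; q=23
acc*q = 27*23 = 621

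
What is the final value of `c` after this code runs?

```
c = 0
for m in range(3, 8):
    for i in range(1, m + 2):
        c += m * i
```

m=3,i=1: c = 0+3 = 3
m=3,i=2: c = 3+6 = 9
m=3,i=3: c = 9+9 = 18
m=3,i=4: c = 18+12 = 30
m=4,i=1: c = 30+4 = 34
m=4,i=2: c = 34+8 = 42
m=4,i=3: c = 42+12 = 54
m=4,i=4: c = 54+16 = 70
m=4,i=5: c = 70+20 = 90
m=5,i=1: c = 90+5 = 95
m=5,i=2: c = 95+10 = 105
m=5,i=3: c = 105+15 = 120
m=5,i=4: c = 120+20 = 140
m=5,i=5: c = 140+25 = 165
m=5,i=6: c = 165+30 = 195
m=6,i=1: c = 195+6 = 201
m=6,i=2: c = 201+12 = 213
m=6,i=3: c = 213+18 = 231
m=6,i=4: c = 231+24 = 255
m=6,i=5: c = 255+30 = 285
m=6,i=6: c = 285+36 = 321
m=6,i=7: c = 321+42 = 363
m=7,i=1: c = 363+7 = 370
m=7,i=2: c = 370+14 = 384
m=7,i=3: c = 384+21 = 405
m=7,i=4: c = 405+28 = 433
m=7,i=5: c = 433+35 = 468
m=7,i=6: c = 468+42 = 510
m=7,i=7: c = 510+49 = 559
m=7,i=8: c = 559+56 = 615

615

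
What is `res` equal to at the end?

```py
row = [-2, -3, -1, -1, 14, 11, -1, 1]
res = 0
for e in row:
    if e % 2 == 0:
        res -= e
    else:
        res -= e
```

e=-2: even, res = 0-(-2) = 2
e=-3: not even, res = 2-(-3) = 5
e=-1: not even, res = 5-(-1) = 6
e=-1: not even, res = 6-(-1) = 7
e=14: even, res = 7-14 = -7
e=11: not even, res = (-7)-11 = -18
e=-1: not even, res = (-18)-(-1) = -17
e=1: not even, res = (-17)-1 = -18

-18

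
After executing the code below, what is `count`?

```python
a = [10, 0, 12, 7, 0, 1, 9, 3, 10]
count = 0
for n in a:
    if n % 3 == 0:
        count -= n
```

-24

n=10: not %3==0
n=0: %3==0, count = 0-0 = 0
n=12: %3==0, count = 0-12 = -12
n=7: not %3==0
n=0: %3==0, count = (-12)-0 = -12
n=1: not %3==0
n=9: %3==0, count = (-12)-9 = -21
n=3: %3==0, count = (-21)-3 = -24
n=10: not %3==0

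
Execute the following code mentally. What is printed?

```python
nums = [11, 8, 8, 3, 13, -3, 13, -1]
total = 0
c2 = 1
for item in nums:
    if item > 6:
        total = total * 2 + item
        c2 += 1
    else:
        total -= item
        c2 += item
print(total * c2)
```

item=11: >6, total = 0*2+11 = 11; c2=2
item=8: >6, total = 11*2+8 = 30; c2=3
item=8: >6, total = 30*2+8 = 68; c2=4
item=3: not >6, total = 68-3 = 65; c2=7
item=13: >6, total = 65*2+13 = 143; c2=8
item=-3: not >6, total = 143-(-3) = 146; c2=5
item=13: >6, total = 146*2+13 = 305; c2=6
item=-1: not >6, total = 305-(-1) = 306; c2=5
total*c2 = 306*5 = 1530

1530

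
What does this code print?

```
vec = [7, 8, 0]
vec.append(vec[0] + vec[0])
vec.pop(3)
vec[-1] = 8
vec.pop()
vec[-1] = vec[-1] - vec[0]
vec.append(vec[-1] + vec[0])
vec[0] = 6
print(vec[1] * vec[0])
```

6

append vec[0]+vec[0] = 7+7 = 14 → [7, 8, 0, 14]
pop(3) removes 14 → [7, 8, 0]
vec[-1] = 8 → [7, 8, 8]
pop() removes 8 → [7, 8]
vec[-1] = vec[-1]-vec[0] = 8-7 = 1 → [7, 1]
append vec[-1]+vec[0] = 1+7 = 8 → [7, 1, 8]
vec[0] = 6 → [6, 1, 8]
vec[1]*vec[0] = 1*6 = 6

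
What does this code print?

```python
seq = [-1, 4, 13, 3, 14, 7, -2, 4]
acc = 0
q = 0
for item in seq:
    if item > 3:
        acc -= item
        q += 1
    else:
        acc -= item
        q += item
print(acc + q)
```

-37

item=-1: not >3, acc = 0-(-1) = 1; q=-1
item=4: >3, acc = 1-4 = -3; q=0
item=13: >3, acc = (-3)-13 = -16; q=1
item=3: not >3, acc = (-16)-3 = -19; q=4
item=14: >3, acc = (-19)-14 = -33; q=5
item=7: >3, acc = (-33)-7 = -40; q=6
item=-2: not >3, acc = (-40)-(-2) = -38; q=4
item=4: >3, acc = (-38)-4 = -42; q=5
acc+q = (-42)+5 = -37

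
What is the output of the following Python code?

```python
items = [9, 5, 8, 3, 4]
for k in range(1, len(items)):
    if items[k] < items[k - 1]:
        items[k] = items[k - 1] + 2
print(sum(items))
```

65

k=1: 5<9, items[1] = 9+2 = 11 → [9, 11, 8, 3, 4]
k=2: 8<11, items[2] = 11+2 = 13 → [9, 11, 13, 3, 4]
k=3: 3<13, items[3] = 13+2 = 15 → [9, 11, 13, 15, 4]
k=4: 4<15, items[4] = 15+2 = 17 → [9, 11, 13, 15, 17]
sum = 65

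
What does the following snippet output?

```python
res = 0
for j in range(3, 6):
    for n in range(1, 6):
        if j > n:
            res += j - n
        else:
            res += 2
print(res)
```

j=3,n=1: 3>1, res = 0+2 = 2
j=3,n=2: 3>2, res = 2+1 = 3
j=3,n=3: not 3>3, res = 3+2 = 5
j=3,n=4: not 3>4, res = 5+2 = 7
j=3,n=5: not 3>5, res = 7+2 = 9
j=4,n=1: 4>1, res = 9+3 = 12
j=4,n=2: 4>2, res = 12+2 = 14
j=4,n=3: 4>3, res = 14+1 = 15
j=4,n=4: not 4>4, res = 15+2 = 17
j=4,n=5: not 4>5, res = 17+2 = 19
j=5,n=1: 5>1, res = 19+4 = 23
j=5,n=2: 5>2, res = 23+3 = 26
j=5,n=3: 5>3, res = 26+2 = 28
j=5,n=4: 5>4, res = 28+1 = 29
j=5,n=5: not 5>5, res = 29+2 = 31

31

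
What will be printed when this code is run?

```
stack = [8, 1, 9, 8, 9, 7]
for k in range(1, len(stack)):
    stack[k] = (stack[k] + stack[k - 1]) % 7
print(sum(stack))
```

19

k=1: stack[1] = (1+8)%7 = 2 → [8, 2, 9, 8, 9, 7]
k=2: stack[2] = (9+2)%7 = 4 → [8, 2, 4, 8, 9, 7]
k=3: stack[3] = (8+4)%7 = 5 → [8, 2, 4, 5, 9, 7]
k=4: stack[4] = (9+5)%7 = 0 → [8, 2, 4, 5, 0, 7]
k=5: stack[5] = (7+0)%7 = 0 → [8, 2, 4, 5, 0, 0]
sum = 19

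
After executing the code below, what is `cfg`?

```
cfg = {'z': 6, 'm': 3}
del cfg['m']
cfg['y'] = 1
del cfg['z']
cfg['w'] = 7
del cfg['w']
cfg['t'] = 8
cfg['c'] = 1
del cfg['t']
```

{'y': 1, 'c': 1}

del 'm' → {'z': 6}
cfg['y'] = 1 → {'z': 6, 'y': 1}
del 'z' → {'y': 1}
cfg['w'] = 7 → {'y': 1, 'w': 7}
del 'w' → {'y': 1}
cfg['t'] = 8 → {'y': 1, 't': 8}
cfg['c'] = 1 → {'y': 1, 't': 8, 'c': 1}
del 't' → {'y': 1, 'c': 1}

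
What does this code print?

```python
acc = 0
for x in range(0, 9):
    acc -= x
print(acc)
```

-36

x=0: acc = 0-0 = 0
x=1: acc = 0-1 = -1
x=2: acc = (-1)-2 = -3
x=3: acc = (-3)-3 = -6
x=4: acc = (-6)-4 = -10
x=5: acc = (-10)-5 = -15
x=6: acc = (-15)-6 = -21
x=7: acc = (-21)-7 = -28
x=8: acc = (-28)-8 = -36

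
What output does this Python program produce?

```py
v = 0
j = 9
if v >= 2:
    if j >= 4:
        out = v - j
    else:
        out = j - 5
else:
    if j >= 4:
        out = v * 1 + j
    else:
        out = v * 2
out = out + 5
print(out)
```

14

v=0, j=9
v >= 2 is False; j >= 4 is True
→ out = v * 1 + j = 9
out = 9+5 = 14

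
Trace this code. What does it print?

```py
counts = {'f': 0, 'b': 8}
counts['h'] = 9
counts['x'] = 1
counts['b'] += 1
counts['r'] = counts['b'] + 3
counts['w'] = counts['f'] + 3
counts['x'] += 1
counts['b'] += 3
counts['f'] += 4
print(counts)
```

{'f': 4, 'b': 12, 'h': 9, 'x': 2, 'r': 12, 'w': 3}

counts['h'] = 9 → {'f': 0, 'b': 8, 'h': 9}
counts['x'] = 1 → {'f': 0, 'b': 8, 'h': 9, 'x': 1}
counts['b'] = 8+1 = 9 → {'f': 0, 'b': 9, 'h': 9, 'x': 1}
counts['r'] = counts['b']+3 = 12 → {'f': 0, 'b': 9, 'h': 9, 'x': 1, 'r': 12}
counts['w'] = counts['f']+3 = 3 → {'f': 0, 'b': 9, 'h': 9, 'x': 1, 'r': 12, 'w': 3}
counts['x'] = 1+1 = 2 → {'f': 0, 'b': 9, 'h': 9, 'x': 2, 'r': 12, 'w': 3}
counts['b'] = 9+3 = 12 → {'f': 0, 'b': 12, 'h': 9, 'x': 2, 'r': 12, 'w': 3}
counts['f'] = 0+4 = 4 → {'f': 4, 'b': 12, 'h': 9, 'x': 2, 'r': 12, 'w': 3}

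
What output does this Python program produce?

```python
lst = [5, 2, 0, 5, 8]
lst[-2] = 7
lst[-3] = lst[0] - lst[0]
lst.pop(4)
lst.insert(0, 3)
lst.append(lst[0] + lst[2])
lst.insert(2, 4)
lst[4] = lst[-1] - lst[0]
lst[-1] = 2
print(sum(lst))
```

25

lst[-2] = 7 → [5, 2, 0, 7, 8]
lst[-3] = lst[0]-lst[0] = 5-5 = 0 → [5, 2, 0, 7, 8]
pop(4) removes 8 → [5, 2, 0, 7]
insert 3 at 0 → [3, 5, 2, 0, 7]
append lst[0]+lst[2] = 3+2 = 5 → [3, 5, 2, 0, 7, 5]
insert 4 at 2 → [3, 5, 4, 2, 0, 7, 5]
lst[4] = lst[-1]-lst[0] = 5-3 = 2 → [3, 5, 4, 2, 2, 7, 5]
lst[-1] = 2 → [3, 5, 4, 2, 2, 7, 2]
sum = 25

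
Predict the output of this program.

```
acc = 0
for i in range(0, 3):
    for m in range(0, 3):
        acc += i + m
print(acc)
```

i=0,m=0: acc = 0+0 = 0
i=0,m=1: acc = 0+1 = 1
i=0,m=2: acc = 1+2 = 3
i=1,m=0: acc = 3+1 = 4
i=1,m=1: acc = 4+2 = 6
i=1,m=2: acc = 6+3 = 9
i=2,m=0: acc = 9+2 = 11
i=2,m=1: acc = 11+3 = 14
i=2,m=2: acc = 14+4 = 18

18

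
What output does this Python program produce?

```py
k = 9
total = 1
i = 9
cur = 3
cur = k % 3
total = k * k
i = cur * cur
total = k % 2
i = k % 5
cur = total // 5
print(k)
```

cur = 9%3 = 0
total = 9*9 = 81
i = 0*0 = 0
total = 9%2 = 1
i = 9%5 = 4
cur = 1//5 = 0

9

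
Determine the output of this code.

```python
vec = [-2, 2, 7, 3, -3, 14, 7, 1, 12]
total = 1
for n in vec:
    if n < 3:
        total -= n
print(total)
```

n=-2: <3, total = 1-(-2) = 3
n=2: <3, total = 3-2 = 1
n=7: not <3
n=3: not <3
n=-3: <3, total = 1-(-3) = 4
n=14: not <3
n=7: not <3
n=1: <3, total = 4-1 = 3
n=12: not <3

3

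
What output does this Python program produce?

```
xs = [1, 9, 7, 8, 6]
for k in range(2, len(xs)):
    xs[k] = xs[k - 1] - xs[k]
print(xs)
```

k=2: xs[2] = 9-7 = 2 → [1, 9, 2, 8, 6]
k=3: xs[3] = 2-8 = -6 → [1, 9, 2, -6, 6]
k=4: xs[4] = (-6)-6 = -12 → [1, 9, 2, -6, -12]

[1, 9, 2, -6, -12]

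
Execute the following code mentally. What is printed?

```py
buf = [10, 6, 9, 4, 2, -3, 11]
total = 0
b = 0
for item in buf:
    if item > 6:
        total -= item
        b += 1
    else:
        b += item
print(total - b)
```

-42

item=10: >6, total = 0-10 = -10; b=1
item=6: not >6; b=7
item=9: >6, total = (-10)-9 = -19; b=8
item=4: not >6; b=12
item=2: not >6; b=14
item=-3: not >6; b=11
item=11: >6, total = (-19)-11 = -30; b=12
total-b = (-30)-12 = -42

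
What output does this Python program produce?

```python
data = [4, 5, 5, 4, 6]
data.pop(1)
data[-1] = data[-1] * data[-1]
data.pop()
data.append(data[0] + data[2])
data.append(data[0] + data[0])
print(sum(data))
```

pop(1) removes 5 → [4, 5, 4, 6]
data[-1] = data[-1]*data[-1] = 6*6 = 36 → [4, 5, 4, 36]
pop() removes 36 → [4, 5, 4]
append data[0]+data[2] = 4+4 = 8 → [4, 5, 4, 8]
append data[0]+data[0] = 4+4 = 8 → [4, 5, 4, 8, 8]
sum = 29

29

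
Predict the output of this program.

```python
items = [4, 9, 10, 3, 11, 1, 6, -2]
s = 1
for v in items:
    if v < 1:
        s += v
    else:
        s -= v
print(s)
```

v=4: not <1, s = 1-4 = -3
v=9: not <1, s = (-3)-9 = -12
v=10: not <1, s = (-12)-10 = -22
v=3: not <1, s = (-22)-3 = -25
v=11: not <1, s = (-25)-11 = -36
v=1: not <1, s = (-36)-1 = -37
v=6: not <1, s = (-37)-6 = -43
v=-2: <1, s = (-43)+(-2) = -45

-45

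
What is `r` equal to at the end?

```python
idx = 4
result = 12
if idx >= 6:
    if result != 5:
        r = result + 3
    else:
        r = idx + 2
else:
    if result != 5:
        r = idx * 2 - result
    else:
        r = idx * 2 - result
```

-4

idx=4, result=12
idx >= 6 is False; result != 5 is True
→ r = idx * 2 - result = -4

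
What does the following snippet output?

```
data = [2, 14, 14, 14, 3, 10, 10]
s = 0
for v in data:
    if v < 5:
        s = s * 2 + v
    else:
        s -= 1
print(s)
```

v=2: <5, s = 0*2+2 = 2
v=14: not <5, s = 2-1 = 1
v=14: not <5, s = 1-1 = 0
v=14: not <5, s = 0-1 = -1
v=3: <5, s = (-1)*2+3 = 1
v=10: not <5, s = 1-1 = 0
v=10: not <5, s = 0-1 = -1

-1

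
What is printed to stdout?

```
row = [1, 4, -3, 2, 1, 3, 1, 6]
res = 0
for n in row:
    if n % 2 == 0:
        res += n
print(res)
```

n=1: not even
n=4: even, res = 0+4 = 4
n=-3: not even
n=2: even, res = 4+2 = 6
n=1: not even
n=3: not even
n=1: not even
n=6: even, res = 6+6 = 12

12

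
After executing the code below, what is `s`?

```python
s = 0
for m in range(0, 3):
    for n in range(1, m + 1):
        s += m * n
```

7

m=1,n=1: s = 0+1 = 1
m=2,n=1: s = 1+2 = 3
m=2,n=2: s = 3+4 = 7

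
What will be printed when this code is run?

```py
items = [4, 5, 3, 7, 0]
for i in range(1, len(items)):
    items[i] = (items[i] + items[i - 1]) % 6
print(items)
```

i=1: items[1] = (5+4)%6 = 3 → [4, 3, 3, 7, 0]
i=2: items[2] = (3+3)%6 = 0 → [4, 3, 0, 7, 0]
i=3: items[3] = (7+0)%6 = 1 → [4, 3, 0, 1, 0]
i=4: items[4] = (0+1)%6 = 1 → [4, 3, 0, 1, 1]

[4, 3, 0, 1, 1]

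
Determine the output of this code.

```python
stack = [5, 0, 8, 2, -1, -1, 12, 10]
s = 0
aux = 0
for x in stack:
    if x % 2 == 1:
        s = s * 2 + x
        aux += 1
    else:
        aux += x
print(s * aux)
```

x=5: odd, s = 0*2+5 = 5; aux=1
x=0: not odd; aux=1
x=8: not odd; aux=9
x=2: not odd; aux=11
x=-1: odd, s = 5*2+(-1) = 9; aux=12
x=-1: odd, s = 9*2+(-1) = 17; aux=13
x=12: not odd; aux=25
x=10: not odd; aux=35
s*aux = 17*35 = 595

595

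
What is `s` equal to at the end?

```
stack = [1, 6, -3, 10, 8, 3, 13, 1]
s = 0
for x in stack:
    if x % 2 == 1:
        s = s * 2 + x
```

31

x=1: odd, s = 0*2+1 = 1
x=6: not odd
x=-3: odd, s = 1*2+(-3) = -1
x=10: not odd
x=8: not odd
x=3: odd, s = (-1)*2+3 = 1
x=13: odd, s = 1*2+13 = 15
x=1: odd, s = 15*2+1 = 31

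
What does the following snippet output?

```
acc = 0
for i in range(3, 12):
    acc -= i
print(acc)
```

i=3: acc = 0-3 = -3
i=4: acc = (-3)-4 = -7
i=5: acc = (-7)-5 = -12
i=6: acc = (-12)-6 = -18
i=7: acc = (-18)-7 = -25
i=8: acc = (-25)-8 = -33
i=9: acc = (-33)-9 = -42
i=10: acc = (-42)-10 = -52
i=11: acc = (-52)-11 = -63

-63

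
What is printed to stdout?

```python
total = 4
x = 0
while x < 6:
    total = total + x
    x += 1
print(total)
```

19

x=0: total = 4+0 = 4
x=1: total = 4+1 = 5
x=2: total = 5+2 = 7
x=3: total = 7+3 = 10
x=4: total = 10+4 = 14
x=5: total = 14+5 = 19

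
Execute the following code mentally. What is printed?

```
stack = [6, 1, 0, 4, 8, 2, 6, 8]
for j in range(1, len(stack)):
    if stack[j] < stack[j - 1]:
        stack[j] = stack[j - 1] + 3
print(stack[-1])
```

j=1: 1<6, stack[1] = 6+3 = 9 → [6, 9, 0, 4, 8, 2, 6, 8]
j=2: 0<9, stack[2] = 9+3 = 12 → [6, 9, 12, 4, 8, 2, 6, 8]
j=3: 4<12, stack[3] = 12+3 = 15 → [6, 9, 12, 15, 8, 2, 6, 8]
j=4: 8<15, stack[4] = 15+3 = 18 → [6, 9, 12, 15, 18, 2, 6, 8]
j=5: 2<18, stack[5] = 18+3 = 21 → [6, 9, 12, 15, 18, 21, 6, 8]
j=6: 6<21, stack[6] = 21+3 = 24 → [6, 9, 12, 15, 18, 21, 24, 8]
j=7: 8<24, stack[7] = 24+3 = 27 → [6, 9, 12, 15, 18, 21, 24, 27]

27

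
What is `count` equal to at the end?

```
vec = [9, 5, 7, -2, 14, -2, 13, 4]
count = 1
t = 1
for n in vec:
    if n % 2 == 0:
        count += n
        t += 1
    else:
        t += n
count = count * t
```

n=9: not even; t=10
n=5: not even; t=15
n=7: not even; t=22
n=-2: even, count = 1+(-2) = -1; t=23
n=14: even, count = (-1)+14 = 13; t=24
n=-2: even, count = 13+(-2) = 11; t=25
n=13: not even; t=38
n=4: even, count = 11+4 = 15; t=39
count*t = 15*39 = 585

585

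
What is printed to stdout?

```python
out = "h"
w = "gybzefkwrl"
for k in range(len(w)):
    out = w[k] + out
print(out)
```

lrwkfezbygh

k=0: prepend 'g' → 'gh'
k=1: prepend 'y' → 'ygh'
k=2: prepend 'b' → 'bygh'
k=3: prepend 'z' → 'zbygh'
k=4: prepend 'e' → 'ezbygh'
k=5: prepend 'f' → 'fezbygh'
k=6: prepend 'k' → 'kfezbygh'
k=7: prepend 'w' → 'wkfezbygh'
k=8: prepend 'r' → 'rwkfezbygh'
k=9: prepend 'l' → 'lrwkfezbygh'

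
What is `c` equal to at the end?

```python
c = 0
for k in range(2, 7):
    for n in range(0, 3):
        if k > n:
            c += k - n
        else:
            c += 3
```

48

k=2,n=0: 2>0, c = 0+2 = 2
k=2,n=1: 2>1, c = 2+1 = 3
k=2,n=2: not 2>2, c = 3+3 = 6
k=3,n=0: 3>0, c = 6+3 = 9
k=3,n=1: 3>1, c = 9+2 = 11
k=3,n=2: 3>2, c = 11+1 = 12
k=4,n=0: 4>0, c = 12+4 = 16
k=4,n=1: 4>1, c = 16+3 = 19
k=4,n=2: 4>2, c = 19+2 = 21
k=5,n=0: 5>0, c = 21+5 = 26
k=5,n=1: 5>1, c = 26+4 = 30
k=5,n=2: 5>2, c = 30+3 = 33
k=6,n=0: 6>0, c = 33+6 = 39
k=6,n=1: 6>1, c = 39+5 = 44
k=6,n=2: 6>2, c = 44+4 = 48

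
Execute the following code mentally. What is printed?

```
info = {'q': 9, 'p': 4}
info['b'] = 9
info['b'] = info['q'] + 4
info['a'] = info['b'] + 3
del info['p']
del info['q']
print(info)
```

{'b': 13, 'a': 16}

info['b'] = 9 → {'q': 9, 'p': 4, 'b': 9}
info['b'] = info['q']+4 = 13 → {'q': 9, 'p': 4, 'b': 13}
info['a'] = info['b']+3 = 16 → {'q': 9, 'p': 4, 'b': 13, 'a': 16}
del 'p' → {'q': 9, 'b': 13, 'a': 16}
del 'q' → {'b': 13, 'a': 16}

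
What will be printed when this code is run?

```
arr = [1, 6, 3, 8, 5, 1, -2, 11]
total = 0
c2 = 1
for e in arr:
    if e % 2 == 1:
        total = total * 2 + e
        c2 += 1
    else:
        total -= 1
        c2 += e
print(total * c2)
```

846

e=1: odd, total = 0*2+1 = 1; c2=2
e=6: not odd, total = 1-1 = 0; c2=8
e=3: odd, total = 0*2+3 = 3; c2=9
e=8: not odd, total = 3-1 = 2; c2=17
e=5: odd, total = 2*2+5 = 9; c2=18
e=1: odd, total = 9*2+1 = 19; c2=19
e=-2: not odd, total = 19-1 = 18; c2=17
e=11: odd, total = 18*2+11 = 47; c2=18
total*c2 = 47*18 = 846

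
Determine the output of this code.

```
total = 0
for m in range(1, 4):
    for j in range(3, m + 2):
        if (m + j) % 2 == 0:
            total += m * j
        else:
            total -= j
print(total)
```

2

m=2,j=3: odd sum, total = 0-3 = -3
m=3,j=3: even sum, total = (-3)+9 = 6
m=3,j=4: odd sum, total = 6-4 = 2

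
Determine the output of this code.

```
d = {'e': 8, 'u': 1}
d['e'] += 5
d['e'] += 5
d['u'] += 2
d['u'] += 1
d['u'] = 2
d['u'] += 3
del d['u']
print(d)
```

d['e'] = 8+5 = 13 → {'e': 13, 'u': 1}
d['e'] = 13+5 = 18 → {'e': 18, 'u': 1}
d['u'] = 1+2 = 3 → {'e': 18, 'u': 3}
d['u'] = 3+1 = 4 → {'e': 18, 'u': 4}
d['u'] = 2 → {'e': 18, 'u': 2}
d['u'] = 2+3 = 5 → {'e': 18, 'u': 5}
del 'u' → {'e': 18}

{'e': 18}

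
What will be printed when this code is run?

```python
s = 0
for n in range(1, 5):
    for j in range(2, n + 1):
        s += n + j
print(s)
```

n=2,j=2: s = 0+4 = 4
n=3,j=2: s = 4+5 = 9
n=3,j=3: s = 9+6 = 15
n=4,j=2: s = 15+6 = 21
n=4,j=3: s = 21+7 = 28
n=4,j=4: s = 28+8 = 36

36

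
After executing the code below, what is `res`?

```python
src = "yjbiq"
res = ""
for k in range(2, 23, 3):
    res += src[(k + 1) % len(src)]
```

'ijqbyij'

k=2: add src[3]='i' → 'i'
k=5: add src[1]='j' → 'ij'
k=8: add src[4]='q' → 'ijq'
k=11: add src[2]='b' → 'ijqb'
k=14: add src[0]='y' → 'ijqby'
k=17: add src[3]='i' → 'ijqbyi'
k=20: add src[1]='j' → 'ijqbyij'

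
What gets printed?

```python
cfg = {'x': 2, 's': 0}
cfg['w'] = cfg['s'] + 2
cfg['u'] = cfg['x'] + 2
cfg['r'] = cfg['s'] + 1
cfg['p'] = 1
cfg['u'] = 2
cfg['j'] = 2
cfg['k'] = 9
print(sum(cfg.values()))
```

cfg['w'] = cfg['s']+2 = 2 → {'x': 2, 's': 0, 'w': 2}
cfg['u'] = cfg['x']+2 = 4 → {'x': 2, 's': 0, 'w': 2, 'u': 4}
cfg['r'] = cfg['s']+1 = 1 → {'x': 2, 's': 0, 'w': 2, 'u': 4, 'r': 1}
cfg['p'] = 1 → {'x': 2, 's': 0, 'w': 2, 'u': 4, 'r': 1, 'p': 1}
cfg['u'] = 2 → {'x': 2, 's': 0, 'w': 2, 'u': 2, 'r': 1, 'p': 1}
cfg['j'] = 2 → {'x': 2, 's': 0, 'w': 2, 'u': 2, 'r': 1, 'p': 1, 'j': 2}
cfg['k'] = 9 → {'x': 2, 's': 0, 'w': 2, 'u': 2, 'r': 1, 'p': 1, 'j': 2, 'k': 9}
sum of values = 19

19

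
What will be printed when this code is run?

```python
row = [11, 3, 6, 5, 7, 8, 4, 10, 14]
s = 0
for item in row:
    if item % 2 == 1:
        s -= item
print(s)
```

-26

item=11: odd, s = 0-11 = -11
item=3: odd, s = (-11)-3 = -14
item=6: not odd
item=5: odd, s = (-14)-5 = -19
item=7: odd, s = (-19)-7 = -26
item=8: not odd
item=4: not odd
item=10: not odd
item=14: not odd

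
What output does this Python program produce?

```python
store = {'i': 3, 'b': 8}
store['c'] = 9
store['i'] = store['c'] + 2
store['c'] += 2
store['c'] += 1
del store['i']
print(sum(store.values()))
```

store['c'] = 9 → {'i': 3, 'b': 8, 'c': 9}
store['i'] = store['c']+2 = 11 → {'i': 11, 'b': 8, 'c': 9}
store['c'] = 9+2 = 11 → {'i': 11, 'b': 8, 'c': 11}
store['c'] = 11+1 = 12 → {'i': 11, 'b': 8, 'c': 12}
del 'i' → {'b': 8, 'c': 12}
sum of values = 20

20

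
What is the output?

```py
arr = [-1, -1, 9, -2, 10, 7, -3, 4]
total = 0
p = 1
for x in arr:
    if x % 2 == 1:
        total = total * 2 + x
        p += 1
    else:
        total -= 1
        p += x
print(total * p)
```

252

x=-1: odd, total = 0*2+(-1) = -1; p=2
x=-1: odd, total = (-1)*2+(-1) = -3; p=3
x=9: odd, total = (-3)*2+9 = 3; p=4
x=-2: not odd, total = 3-1 = 2; p=2
x=10: not odd, total = 2-1 = 1; p=12
x=7: odd, total = 1*2+7 = 9; p=13
x=-3: odd, total = 9*2+(-3) = 15; p=14
x=4: not odd, total = 15-1 = 14; p=18
total*p = 14*18 = 252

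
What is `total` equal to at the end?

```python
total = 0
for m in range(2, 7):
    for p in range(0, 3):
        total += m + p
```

75

m=2,p=0: total = 0+2 = 2
m=2,p=1: total = 2+3 = 5
m=2,p=2: total = 5+4 = 9
m=3,p=0: total = 9+3 = 12
m=3,p=1: total = 12+4 = 16
m=3,p=2: total = 16+5 = 21
m=4,p=0: total = 21+4 = 25
m=4,p=1: total = 25+5 = 30
m=4,p=2: total = 30+6 = 36
m=5,p=0: total = 36+5 = 41
m=5,p=1: total = 41+6 = 47
m=5,p=2: total = 47+7 = 54
m=6,p=0: total = 54+6 = 60
m=6,p=1: total = 60+7 = 67
m=6,p=2: total = 67+8 = 75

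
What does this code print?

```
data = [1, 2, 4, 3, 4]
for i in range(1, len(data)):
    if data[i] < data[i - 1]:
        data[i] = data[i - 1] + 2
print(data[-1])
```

8

i=1: 2>=1, unchanged → [1, 2, 4, 3, 4]
i=2: 4>=2, unchanged → [1, 2, 4, 3, 4]
i=3: 3<4, data[3] = 4+2 = 6 → [1, 2, 4, 6, 4]
i=4: 4<6, data[4] = 6+2 = 8 → [1, 2, 4, 6, 8]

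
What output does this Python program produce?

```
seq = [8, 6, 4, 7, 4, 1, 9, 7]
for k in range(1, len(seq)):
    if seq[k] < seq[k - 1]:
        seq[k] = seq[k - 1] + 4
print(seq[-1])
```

k=1: 6<8, seq[1] = 8+4 = 12 → [8, 12, 4, 7, 4, 1, 9, 7]
k=2: 4<12, seq[2] = 12+4 = 16 → [8, 12, 16, 7, 4, 1, 9, 7]
k=3: 7<16, seq[3] = 16+4 = 20 → [8, 12, 16, 20, 4, 1, 9, 7]
k=4: 4<20, seq[4] = 20+4 = 24 → [8, 12, 16, 20, 24, 1, 9, 7]
k=5: 1<24, seq[5] = 24+4 = 28 → [8, 12, 16, 20, 24, 28, 9, 7]
k=6: 9<28, seq[6] = 28+4 = 32 → [8, 12, 16, 20, 24, 28, 32, 7]
k=7: 7<32, seq[7] = 32+4 = 36 → [8, 12, 16, 20, 24, 28, 32, 36]

36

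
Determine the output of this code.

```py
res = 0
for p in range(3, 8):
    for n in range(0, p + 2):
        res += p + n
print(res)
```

p=3,n=0: res = 0+3 = 3
p=3,n=1: res = 3+4 = 7
p=3,n=2: res = 7+5 = 12
p=3,n=3: res = 12+6 = 18
p=3,n=4: res = 18+7 = 25
p=4,n=0: res = 25+4 = 29
p=4,n=1: res = 29+5 = 34
p=4,n=2: res = 34+6 = 40
p=4,n=3: res = 40+7 = 47
p=4,n=4: res = 47+8 = 55
p=4,n=5: res = 55+9 = 64
p=5,n=0: res = 64+5 = 69
p=5,n=1: res = 69+6 = 75
p=5,n=2: res = 75+7 = 82
p=5,n=3: res = 82+8 = 90
p=5,n=4: res = 90+9 = 99
p=5,n=5: res = 99+10 = 109
p=5,n=6: res = 109+11 = 120
p=6,n=0: res = 120+6 = 126
p=6,n=1: res = 126+7 = 133
p=6,n=2: res = 133+8 = 141
p=6,n=3: res = 141+9 = 150
p=6,n=4: res = 150+10 = 160
p=6,n=5: res = 160+11 = 171
p=6,n=6: res = 171+12 = 183
p=6,n=7: res = 183+13 = 196
p=7,n=0: res = 196+7 = 203
p=7,n=1: res = 203+8 = 211
p=7,n=2: res = 211+9 = 220
p=7,n=3: res = 220+10 = 230
p=7,n=4: res = 230+11 = 241
p=7,n=5: res = 241+12 = 253
p=7,n=6: res = 253+13 = 266
p=7,n=7: res = 266+14 = 280
p=7,n=8: res = 280+15 = 295

295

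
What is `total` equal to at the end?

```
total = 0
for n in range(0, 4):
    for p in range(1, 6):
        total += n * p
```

90

n=0,p=1: total = 0+0 = 0
n=0,p=2: total = 0+0 = 0
n=0,p=3: total = 0+0 = 0
n=0,p=4: total = 0+0 = 0
n=0,p=5: total = 0+0 = 0
n=1,p=1: total = 0+1 = 1
n=1,p=2: total = 1+2 = 3
n=1,p=3: total = 3+3 = 6
n=1,p=4: total = 6+4 = 10
n=1,p=5: total = 10+5 = 15
n=2,p=1: total = 15+2 = 17
n=2,p=2: total = 17+4 = 21
n=2,p=3: total = 21+6 = 27
n=2,p=4: total = 27+8 = 35
n=2,p=5: total = 35+10 = 45
n=3,p=1: total = 45+3 = 48
n=3,p=2: total = 48+6 = 54
n=3,p=3: total = 54+9 = 63
n=3,p=4: total = 63+12 = 75
n=3,p=5: total = 75+15 = 90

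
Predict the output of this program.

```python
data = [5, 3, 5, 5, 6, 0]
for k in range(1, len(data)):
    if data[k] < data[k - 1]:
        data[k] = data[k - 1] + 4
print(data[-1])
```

k=1: 3<5, data[1] = 5+4 = 9 → [5, 9, 5, 5, 6, 0]
k=2: 5<9, data[2] = 9+4 = 13 → [5, 9, 13, 5, 6, 0]
k=3: 5<13, data[3] = 13+4 = 17 → [5, 9, 13, 17, 6, 0]
k=4: 6<17, data[4] = 17+4 = 21 → [5, 9, 13, 17, 21, 0]
k=5: 0<21, data[5] = 21+4 = 25 → [5, 9, 13, 17, 21, 25]

25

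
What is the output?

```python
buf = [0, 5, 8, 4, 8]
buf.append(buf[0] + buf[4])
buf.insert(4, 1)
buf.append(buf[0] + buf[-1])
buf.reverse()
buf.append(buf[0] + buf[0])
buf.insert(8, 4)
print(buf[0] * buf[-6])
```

append buf[0]+buf[4] = 0+8 = 8 → [0, 5, 8, 4, 8, 8]
insert 1 at 4 → [0, 5, 8, 4, 1, 8, 8]
append buf[0]+buf[-1] = 0+8 = 8 → [0, 5, 8, 4, 1, 8, 8, 8]
reverse → [8, 8, 8, 1, 4, 8, 5, 0]
append buf[0]+buf[0] = 8+8 = 16 → [8, 8, 8, 1, 4, 8, 5, 0, 16]
insert 4 at 8 → [8, 8, 8, 1, 4, 8, 5, 0, 4, 16]
buf[0]*buf[-6] = 8*4 = 32

32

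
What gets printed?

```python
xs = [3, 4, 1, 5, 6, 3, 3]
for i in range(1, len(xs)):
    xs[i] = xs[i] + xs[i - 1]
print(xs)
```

[3, 7, 8, 13, 19, 22, 25]

i=1: xs[1] = 4+3 = 7 → [3, 7, 1, 5, 6, 3, 3]
i=2: xs[2] = 1+7 = 8 → [3, 7, 8, 5, 6, 3, 3]
i=3: xs[3] = 5+8 = 13 → [3, 7, 8, 13, 6, 3, 3]
i=4: xs[4] = 6+13 = 19 → [3, 7, 8, 13, 19, 3, 3]
i=5: xs[5] = 3+19 = 22 → [3, 7, 8, 13, 19, 22, 3]
i=6: xs[6] = 3+22 = 25 → [3, 7, 8, 13, 19, 22, 25]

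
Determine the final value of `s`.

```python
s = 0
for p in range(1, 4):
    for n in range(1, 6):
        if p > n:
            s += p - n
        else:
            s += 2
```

p=1,n=1: not 1>1, s = 0+2 = 2
p=1,n=2: not 1>2, s = 2+2 = 4
p=1,n=3: not 1>3, s = 4+2 = 6
p=1,n=4: not 1>4, s = 6+2 = 8
p=1,n=5: not 1>5, s = 8+2 = 10
p=2,n=1: 2>1, s = 10+1 = 11
p=2,n=2: not 2>2, s = 11+2 = 13
p=2,n=3: not 2>3, s = 13+2 = 15
p=2,n=4: not 2>4, s = 15+2 = 17
p=2,n=5: not 2>5, s = 17+2 = 19
p=3,n=1: 3>1, s = 19+2 = 21
p=3,n=2: 3>2, s = 21+1 = 22
p=3,n=3: not 3>3, s = 22+2 = 24
p=3,n=4: not 3>4, s = 24+2 = 26
p=3,n=5: not 3>5, s = 26+2 = 28

28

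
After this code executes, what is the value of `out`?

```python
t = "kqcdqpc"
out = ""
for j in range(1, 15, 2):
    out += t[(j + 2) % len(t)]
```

j=1: add t[3]='d' → 'd'
j=3: add t[5]='p' → 'dp'
j=5: add t[0]='k' → 'dpk'
j=7: add t[2]='c' → 'dpkc'
j=9: add t[4]='q' → 'dpkcq'
j=11: add t[6]='c' → 'dpkcqc'
j=13: add t[1]='q' → 'dpkcqcq'

'dpkcqcq'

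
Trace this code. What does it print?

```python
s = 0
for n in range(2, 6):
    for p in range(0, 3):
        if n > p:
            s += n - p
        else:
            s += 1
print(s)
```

n=2,p=0: 2>0, s = 0+2 = 2
n=2,p=1: 2>1, s = 2+1 = 3
n=2,p=2: not 2>2, s = 3+1 = 4
n=3,p=0: 3>0, s = 4+3 = 7
n=3,p=1: 3>1, s = 7+2 = 9
n=3,p=2: 3>2, s = 9+1 = 10
n=4,p=0: 4>0, s = 10+4 = 14
n=4,p=1: 4>1, s = 14+3 = 17
n=4,p=2: 4>2, s = 17+2 = 19
n=5,p=0: 5>0, s = 19+5 = 24
n=5,p=1: 5>1, s = 24+4 = 28
n=5,p=2: 5>2, s = 28+3 = 31

31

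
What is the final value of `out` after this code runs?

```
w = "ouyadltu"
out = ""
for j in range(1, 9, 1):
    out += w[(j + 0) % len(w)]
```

'uyadltuo'

j=1: add w[1]='u' → 'u'
j=2: add w[2]='y' → 'uy'
j=3: add w[3]='a' → 'uya'
j=4: add w[4]='d' → 'uyad'
j=5: add w[5]='l' → 'uyadl'
j=6: add w[6]='t' → 'uyadlt'
j=7: add w[7]='u' → 'uyadltu'
j=8: add w[0]='o' → 'uyadltuo'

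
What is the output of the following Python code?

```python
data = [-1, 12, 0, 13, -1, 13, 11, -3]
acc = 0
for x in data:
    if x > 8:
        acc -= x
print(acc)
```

-49

x=-1: not >8
x=12: >8, acc = 0-12 = -12
x=0: not >8
x=13: >8, acc = (-12)-13 = -25
x=-1: not >8
x=13: >8, acc = (-25)-13 = -38
x=11: >8, acc = (-38)-11 = -49
x=-3: not >8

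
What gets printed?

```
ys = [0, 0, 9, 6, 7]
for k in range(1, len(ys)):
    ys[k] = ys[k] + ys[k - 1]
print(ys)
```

[0, 0, 9, 15, 22]

k=1: ys[1] = 0+0 = 0 → [0, 0, 9, 6, 7]
k=2: ys[2] = 9+0 = 9 → [0, 0, 9, 6, 7]
k=3: ys[3] = 6+9 = 15 → [0, 0, 9, 15, 7]
k=4: ys[4] = 7+15 = 22 → [0, 0, 9, 15, 22]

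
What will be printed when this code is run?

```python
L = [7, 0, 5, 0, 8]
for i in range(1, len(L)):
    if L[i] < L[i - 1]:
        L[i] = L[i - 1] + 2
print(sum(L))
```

i=1: 0<7, L[1] = 7+2 = 9 → [7, 9, 5, 0, 8]
i=2: 5<9, L[2] = 9+2 = 11 → [7, 9, 11, 0, 8]
i=3: 0<11, L[3] = 11+2 = 13 → [7, 9, 11, 13, 8]
i=4: 8<13, L[4] = 13+2 = 15 → [7, 9, 11, 13, 15]
sum = 55

55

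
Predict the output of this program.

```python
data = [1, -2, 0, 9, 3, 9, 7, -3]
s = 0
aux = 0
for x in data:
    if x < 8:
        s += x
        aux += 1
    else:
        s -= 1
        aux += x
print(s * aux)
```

96

x=1: <8, s = 0+1 = 1; aux=1
x=-2: <8, s = 1+(-2) = -1; aux=2
x=0: <8, s = (-1)+0 = -1; aux=3
x=9: not <8, s = (-1)-1 = -2; aux=12
x=3: <8, s = (-2)+3 = 1; aux=13
x=9: not <8, s = 1-1 = 0; aux=22
x=7: <8, s = 0+7 = 7; aux=23
x=-3: <8, s = 7+(-3) = 4; aux=24
s*aux = 4*24 = 96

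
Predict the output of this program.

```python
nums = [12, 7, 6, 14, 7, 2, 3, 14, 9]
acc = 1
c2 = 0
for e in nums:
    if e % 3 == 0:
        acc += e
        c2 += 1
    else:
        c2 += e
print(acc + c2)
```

79

e=12: %3==0, acc = 1+12 = 13; c2=1
e=7: not %3==0; c2=8
e=6: %3==0, acc = 13+6 = 19; c2=9
e=14: not %3==0; c2=23
e=7: not %3==0; c2=30
e=2: not %3==0; c2=32
e=3: %3==0, acc = 19+3 = 22; c2=33
e=14: not %3==0; c2=47
e=9: %3==0, acc = 22+9 = 31; c2=48
acc+c2 = 31+48 = 79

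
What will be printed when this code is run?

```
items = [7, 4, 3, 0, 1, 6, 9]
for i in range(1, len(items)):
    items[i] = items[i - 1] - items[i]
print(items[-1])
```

-16

i=1: items[1] = 7-4 = 3 → [7, 3, 3, 0, 1, 6, 9]
i=2: items[2] = 3-3 = 0 → [7, 3, 0, 0, 1, 6, 9]
i=3: items[3] = 0-0 = 0 → [7, 3, 0, 0, 1, 6, 9]
i=4: items[4] = 0-1 = -1 → [7, 3, 0, 0, -1, 6, 9]
i=5: items[5] = (-1)-6 = -7 → [7, 3, 0, 0, -1, -7, 9]
i=6: items[6] = (-7)-9 = -16 → [7, 3, 0, 0, -1, -7, -16]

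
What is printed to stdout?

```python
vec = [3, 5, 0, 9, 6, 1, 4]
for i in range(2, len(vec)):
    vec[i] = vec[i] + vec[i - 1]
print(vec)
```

[3, 5, 5, 14, 20, 21, 25]

i=2: vec[2] = 0+5 = 5 → [3, 5, 5, 9, 6, 1, 4]
i=3: vec[3] = 9+5 = 14 → [3, 5, 5, 14, 6, 1, 4]
i=4: vec[4] = 6+14 = 20 → [3, 5, 5, 14, 20, 1, 4]
i=5: vec[5] = 1+20 = 21 → [3, 5, 5, 14, 20, 21, 4]
i=6: vec[6] = 4+21 = 25 → [3, 5, 5, 14, 20, 21, 25]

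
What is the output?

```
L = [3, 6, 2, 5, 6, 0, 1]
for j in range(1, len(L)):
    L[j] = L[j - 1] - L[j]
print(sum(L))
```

-64

j=1: L[1] = 3-6 = -3 → [3, -3, 2, 5, 6, 0, 1]
j=2: L[2] = (-3)-2 = -5 → [3, -3, -5, 5, 6, 0, 1]
j=3: L[3] = (-5)-5 = -10 → [3, -3, -5, -10, 6, 0, 1]
j=4: L[4] = (-10)-6 = -16 → [3, -3, -5, -10, -16, 0, 1]
j=5: L[5] = (-16)-0 = -16 → [3, -3, -5, -10, -16, -16, 1]
j=6: L[6] = (-16)-1 = -17 → [3, -3, -5, -10, -16, -16, -17]
sum = -64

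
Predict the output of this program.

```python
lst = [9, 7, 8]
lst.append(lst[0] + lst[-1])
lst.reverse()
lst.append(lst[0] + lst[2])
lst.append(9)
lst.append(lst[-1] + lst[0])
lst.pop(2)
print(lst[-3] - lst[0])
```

7

append lst[0]+lst[-1] = 9+8 = 17 → [9, 7, 8, 17]
reverse → [17, 8, 7, 9]
append lst[0]+lst[2] = 17+7 = 24 → [17, 8, 7, 9, 24]
append 9 → [17, 8, 7, 9, 24, 9]
append lst[-1]+lst[0] = 9+17 = 26 → [17, 8, 7, 9, 24, 9, 26]
pop(2) removes 7 → [17, 8, 9, 24, 9, 26]
lst[-3]-lst[0] = 24-17 = 7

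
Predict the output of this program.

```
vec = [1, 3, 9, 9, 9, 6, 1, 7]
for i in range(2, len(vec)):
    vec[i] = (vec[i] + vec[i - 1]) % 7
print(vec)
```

i=2: vec[2] = (9+3)%7 = 5 → [1, 3, 5, 9, 9, 6, 1, 7]
i=3: vec[3] = (9+5)%7 = 0 → [1, 3, 5, 0, 9, 6, 1, 7]
i=4: vec[4] = (9+0)%7 = 2 → [1, 3, 5, 0, 2, 6, 1, 7]
i=5: vec[5] = (6+2)%7 = 1 → [1, 3, 5, 0, 2, 1, 1, 7]
i=6: vec[6] = (1+1)%7 = 2 → [1, 3, 5, 0, 2, 1, 2, 7]
i=7: vec[7] = (7+2)%7 = 2 → [1, 3, 5, 0, 2, 1, 2, 2]

[1, 3, 5, 0, 2, 1, 2, 2]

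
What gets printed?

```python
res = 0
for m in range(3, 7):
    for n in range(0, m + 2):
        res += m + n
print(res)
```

m=3,n=0: res = 0+3 = 3
m=3,n=1: res = 3+4 = 7
m=3,n=2: res = 7+5 = 12
m=3,n=3: res = 12+6 = 18
m=3,n=4: res = 18+7 = 25
m=4,n=0: res = 25+4 = 29
m=4,n=1: res = 29+5 = 34
m=4,n=2: res = 34+6 = 40
m=4,n=3: res = 40+7 = 47
m=4,n=4: res = 47+8 = 55
m=4,n=5: res = 55+9 = 64
m=5,n=0: res = 64+5 = 69
m=5,n=1: res = 69+6 = 75
m=5,n=2: res = 75+7 = 82
m=5,n=3: res = 82+8 = 90
m=5,n=4: res = 90+9 = 99
m=5,n=5: res = 99+10 = 109
m=5,n=6: res = 109+11 = 120
m=6,n=0: res = 120+6 = 126
m=6,n=1: res = 126+7 = 133
m=6,n=2: res = 133+8 = 141
m=6,n=3: res = 141+9 = 150
m=6,n=4: res = 150+10 = 160
m=6,n=5: res = 160+11 = 171
m=6,n=6: res = 171+12 = 183
m=6,n=7: res = 183+13 = 196

196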